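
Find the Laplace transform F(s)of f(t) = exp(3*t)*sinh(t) 1/((s - 3)^2-1)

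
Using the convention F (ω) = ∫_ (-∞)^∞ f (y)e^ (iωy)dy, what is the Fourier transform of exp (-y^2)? sqrt (pi)*exp (-ω^2/4)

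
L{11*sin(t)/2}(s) 11/(2*(s^2 + 1))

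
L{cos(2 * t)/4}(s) s/(4 * (s^2 + 4))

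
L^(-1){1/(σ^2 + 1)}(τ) sin(τ)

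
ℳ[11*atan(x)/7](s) -11*pi*sec(pi*s/2)/(14*s)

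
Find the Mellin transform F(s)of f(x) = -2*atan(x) pi*sec(pi*s/2)/s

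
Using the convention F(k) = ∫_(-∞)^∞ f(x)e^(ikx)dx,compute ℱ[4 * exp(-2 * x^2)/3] 2 * sqrt(2) * sqrt(pi) * exp(-k^2/8)/3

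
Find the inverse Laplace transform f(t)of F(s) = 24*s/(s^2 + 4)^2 6*t*sin(2*t)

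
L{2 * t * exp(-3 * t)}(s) 2/(s+3)^2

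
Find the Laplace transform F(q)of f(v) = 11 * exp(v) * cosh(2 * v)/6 11 * (q - 1)/(6 * ((q - 1)^2 - 4))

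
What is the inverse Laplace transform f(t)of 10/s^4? 5*t^3/3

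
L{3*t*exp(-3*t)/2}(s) 3/(2*(s + 3)^2)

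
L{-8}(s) -8/s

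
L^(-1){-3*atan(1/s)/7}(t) -3*sin(t)/(7*t)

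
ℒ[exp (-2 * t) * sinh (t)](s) 1/ ( (s + 2)^2 - 1)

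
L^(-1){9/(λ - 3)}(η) 9*exp(3*η)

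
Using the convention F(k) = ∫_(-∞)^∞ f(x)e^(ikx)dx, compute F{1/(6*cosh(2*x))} pi/(12*cosh(pi*k/4))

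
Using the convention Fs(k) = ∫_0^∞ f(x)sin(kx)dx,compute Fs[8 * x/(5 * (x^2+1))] 4 * pi * exp(-k)/5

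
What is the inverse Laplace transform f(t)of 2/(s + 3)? 2*exp(-3*t)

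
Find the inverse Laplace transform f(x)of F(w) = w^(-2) x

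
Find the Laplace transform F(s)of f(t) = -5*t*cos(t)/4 5*(1 - s^2)/(4*(s^2 + 1)^2)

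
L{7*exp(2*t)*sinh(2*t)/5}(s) 14/(5*s*(s - 4))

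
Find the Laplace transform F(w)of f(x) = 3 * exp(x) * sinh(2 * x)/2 3/((w - 1)^2 - 4)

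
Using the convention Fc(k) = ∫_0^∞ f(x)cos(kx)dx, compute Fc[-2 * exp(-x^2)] -sqrt(pi) * exp(-k^2/4)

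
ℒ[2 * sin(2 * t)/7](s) 4/(7 * (s^2 + 4))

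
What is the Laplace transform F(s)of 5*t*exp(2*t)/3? 5/(3*(s - 2)^2)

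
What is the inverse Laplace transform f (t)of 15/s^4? 5*t^3/2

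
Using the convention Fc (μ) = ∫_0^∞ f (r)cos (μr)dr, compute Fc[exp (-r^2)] sqrt (pi) * exp (-μ^2/4)/2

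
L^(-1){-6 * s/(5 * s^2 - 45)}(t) -6 * cosh(3 * t)/5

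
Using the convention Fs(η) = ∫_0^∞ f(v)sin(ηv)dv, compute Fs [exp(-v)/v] atan(η)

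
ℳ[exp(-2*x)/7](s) gamma(s)/(7*2^s)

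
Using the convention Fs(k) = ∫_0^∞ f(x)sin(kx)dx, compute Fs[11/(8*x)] 11*pi/16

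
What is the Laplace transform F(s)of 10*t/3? 10/(3*s^2)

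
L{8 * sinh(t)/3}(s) 8/(3 * (s^2 - 1))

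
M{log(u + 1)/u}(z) -pi * csc(pi * z)/(z - 1)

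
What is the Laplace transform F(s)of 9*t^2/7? 18/(7*s^3)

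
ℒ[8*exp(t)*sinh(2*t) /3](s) 16/(3*((s - 1) ^2 - 4) ) 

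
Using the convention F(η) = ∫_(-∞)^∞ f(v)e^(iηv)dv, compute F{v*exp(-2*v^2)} sqrt(2)*I*sqrt(pi)*η*exp(-η^2/8)/8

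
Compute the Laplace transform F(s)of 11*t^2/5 22/(5*s^3)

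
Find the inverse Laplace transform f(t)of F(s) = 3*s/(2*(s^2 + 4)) 3*cos(2*t)/2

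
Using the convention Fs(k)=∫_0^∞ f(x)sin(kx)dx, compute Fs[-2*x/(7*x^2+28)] -pi*exp(-2*k)/7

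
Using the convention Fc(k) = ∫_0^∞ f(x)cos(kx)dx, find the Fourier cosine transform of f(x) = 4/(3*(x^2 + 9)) 2*pi*exp(-3*k)/9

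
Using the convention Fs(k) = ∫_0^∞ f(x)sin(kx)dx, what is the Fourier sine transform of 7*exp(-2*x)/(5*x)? 7*atan(k/2)/5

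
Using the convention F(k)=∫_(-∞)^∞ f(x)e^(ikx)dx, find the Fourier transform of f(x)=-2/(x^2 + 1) -2*pi*exp(-Abs(k))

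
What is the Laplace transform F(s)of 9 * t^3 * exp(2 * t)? 54/(s - 2)^4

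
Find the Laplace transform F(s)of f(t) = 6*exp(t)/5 6/(5*(s - 1))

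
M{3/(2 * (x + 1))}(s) 3 * pi * csc(pi * s)/2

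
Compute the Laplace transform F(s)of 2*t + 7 7/s + 2/s^2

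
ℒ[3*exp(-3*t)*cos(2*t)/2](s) 3*(s + 3)/(2*((s + 3)^2 + 4))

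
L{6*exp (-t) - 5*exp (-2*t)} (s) 6/ (s + 1) - 5/ (s + 2)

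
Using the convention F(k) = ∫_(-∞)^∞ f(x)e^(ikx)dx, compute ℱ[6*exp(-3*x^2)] 2*sqrt(3)*sqrt(pi)*exp(-k^2/12)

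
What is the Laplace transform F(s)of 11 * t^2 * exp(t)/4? 11/(2 * (s - 1)^3)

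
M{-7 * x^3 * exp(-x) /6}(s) -7 * gamma(s+3) /6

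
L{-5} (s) -5/s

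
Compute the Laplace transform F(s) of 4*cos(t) 4*s/(s^2+1) 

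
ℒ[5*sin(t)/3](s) 5/(3*(s^2+1))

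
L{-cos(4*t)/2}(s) -s/(2*s^2 + 32)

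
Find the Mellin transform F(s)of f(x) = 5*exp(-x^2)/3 5*gamma(s/2)/6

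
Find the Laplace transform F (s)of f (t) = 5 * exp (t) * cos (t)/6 5 * (s - 1)/ (6 * ( (s - 1)^2 + 1))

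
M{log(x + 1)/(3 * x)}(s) -pi * csc(pi * s)/(3 * s - 3)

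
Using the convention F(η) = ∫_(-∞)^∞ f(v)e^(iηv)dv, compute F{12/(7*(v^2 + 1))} 12*pi*exp(-Abs(η))/7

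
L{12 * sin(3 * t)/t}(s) 12 * atan(3/s)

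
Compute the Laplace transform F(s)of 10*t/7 10/(7*s^2)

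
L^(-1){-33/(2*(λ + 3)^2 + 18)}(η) -11*exp(-3*η)*sin(3*η)/2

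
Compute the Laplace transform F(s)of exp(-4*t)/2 1/(2*(s + 4))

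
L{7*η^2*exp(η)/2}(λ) 7/(λ - 1)^3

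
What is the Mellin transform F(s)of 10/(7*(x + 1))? 10*pi*csc(pi*s)/7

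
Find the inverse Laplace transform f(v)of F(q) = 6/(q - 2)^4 v^3*exp(2*v)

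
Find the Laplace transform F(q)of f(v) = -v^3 -6/q^4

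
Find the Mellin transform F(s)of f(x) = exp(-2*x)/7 gamma(s)/(7*2^s)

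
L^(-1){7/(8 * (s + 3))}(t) 7 * exp(-3 * t)/8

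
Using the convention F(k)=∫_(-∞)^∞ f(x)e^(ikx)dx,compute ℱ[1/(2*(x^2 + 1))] pi*exp(-Abs(k))/2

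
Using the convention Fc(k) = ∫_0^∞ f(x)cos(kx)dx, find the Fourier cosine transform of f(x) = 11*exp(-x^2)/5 11*sqrt(pi)*exp(-k^2/4)/10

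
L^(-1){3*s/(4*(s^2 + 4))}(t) 3*cos(2*t)/4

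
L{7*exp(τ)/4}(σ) 7/(4*(σ - 1))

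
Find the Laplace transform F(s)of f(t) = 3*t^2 6/s^3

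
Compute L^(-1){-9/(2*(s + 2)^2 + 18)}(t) -3*exp(-2*t)*sin(3*t)/2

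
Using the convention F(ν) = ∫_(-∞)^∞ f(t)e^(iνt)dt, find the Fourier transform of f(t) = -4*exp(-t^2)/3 -4*sqrt(pi)*exp(-ν^2/4)/3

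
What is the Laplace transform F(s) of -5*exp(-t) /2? -5/(2*s + 2) 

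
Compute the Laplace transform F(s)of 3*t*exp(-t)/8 3/(8*(s + 1)^2)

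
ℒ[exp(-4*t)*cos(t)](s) (s + 4)/((s + 4)^2 + 1)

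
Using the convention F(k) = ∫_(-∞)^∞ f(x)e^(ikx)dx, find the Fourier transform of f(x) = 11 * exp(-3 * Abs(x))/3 22/(k^2 + 9)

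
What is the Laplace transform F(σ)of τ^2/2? σ^(-3)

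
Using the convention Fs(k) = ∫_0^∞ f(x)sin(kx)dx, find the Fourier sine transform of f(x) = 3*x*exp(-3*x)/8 9*k/(4*(k^2+9)^2)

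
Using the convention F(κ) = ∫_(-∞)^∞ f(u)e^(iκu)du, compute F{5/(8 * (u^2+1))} 5 * pi * exp(-Abs(κ))/8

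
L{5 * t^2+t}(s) s^(-2)+10/s^3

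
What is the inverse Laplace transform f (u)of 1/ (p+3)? exp (-3*u)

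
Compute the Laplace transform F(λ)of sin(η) 1/(λ^2 + 1)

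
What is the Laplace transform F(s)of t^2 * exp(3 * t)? 2/(s - 3)^3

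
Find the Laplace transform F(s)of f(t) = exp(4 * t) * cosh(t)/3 (s - 4)/(3 * ((s - 4)^2 - 1))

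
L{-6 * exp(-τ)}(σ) -6/(σ + 1)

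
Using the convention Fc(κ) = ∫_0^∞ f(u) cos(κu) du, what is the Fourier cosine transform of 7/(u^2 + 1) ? 7*pi*exp(-κ) /2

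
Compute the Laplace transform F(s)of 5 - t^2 5/s - 2/s^3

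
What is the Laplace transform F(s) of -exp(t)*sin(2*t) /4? -1/(2*(s - 1) ^2 + 8) 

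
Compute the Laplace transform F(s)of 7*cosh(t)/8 7*s/(8*(s^2-1))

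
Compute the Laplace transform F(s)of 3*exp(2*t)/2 3/(2*(s - 2))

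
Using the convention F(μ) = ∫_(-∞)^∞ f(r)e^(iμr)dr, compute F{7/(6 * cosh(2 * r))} 7 * pi/(12 * cosh(pi * μ/4))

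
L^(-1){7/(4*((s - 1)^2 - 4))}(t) 7*exp(t)*sinh(2*t)/8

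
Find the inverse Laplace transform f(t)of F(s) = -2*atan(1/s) -2*sin(t)/t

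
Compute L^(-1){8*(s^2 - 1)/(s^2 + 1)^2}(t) 8*t*cos(t)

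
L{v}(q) q^(-2)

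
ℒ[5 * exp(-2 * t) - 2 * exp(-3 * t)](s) 5/(s + 2) - 2/(s + 3)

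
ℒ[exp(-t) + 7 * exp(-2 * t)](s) 7/(s + 2) + 1/(s + 1)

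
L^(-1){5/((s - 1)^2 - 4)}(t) 5 * exp(t) * sinh(2 * t)/2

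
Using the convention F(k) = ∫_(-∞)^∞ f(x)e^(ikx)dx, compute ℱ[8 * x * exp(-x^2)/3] 4 * I * sqrt(pi) * k * exp(-k^2/4)/3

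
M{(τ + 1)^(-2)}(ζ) (-pi * ζ + pi)/sin(pi * ζ)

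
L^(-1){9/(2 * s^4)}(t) 3 * t^3/4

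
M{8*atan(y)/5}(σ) -4*pi*sec(pi*σ/2)/(5*σ)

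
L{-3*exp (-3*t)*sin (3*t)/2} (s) -9/ (2*(s+3)^2+18)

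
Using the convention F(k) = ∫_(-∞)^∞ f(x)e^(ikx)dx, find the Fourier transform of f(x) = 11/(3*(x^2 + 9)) 11*pi*exp(-3*Abs(k))/9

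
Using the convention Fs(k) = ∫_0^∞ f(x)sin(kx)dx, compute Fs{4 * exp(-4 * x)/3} 4 * k/(3 * (k^2 + 16))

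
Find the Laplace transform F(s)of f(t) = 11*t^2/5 22/(5*s^3)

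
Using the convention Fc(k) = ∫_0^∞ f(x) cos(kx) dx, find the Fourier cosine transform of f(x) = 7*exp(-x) 7/(k^2 + 1) 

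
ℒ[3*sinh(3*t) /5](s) 9/(5*(s^2 - 9) ) 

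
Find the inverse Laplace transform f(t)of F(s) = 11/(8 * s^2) 11 * t/8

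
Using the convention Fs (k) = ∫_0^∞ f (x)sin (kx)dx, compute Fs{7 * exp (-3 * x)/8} 7 * k/ (8 * (k^2 + 9))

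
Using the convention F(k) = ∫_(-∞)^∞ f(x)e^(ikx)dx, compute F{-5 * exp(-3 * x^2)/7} -5 * sqrt(3) * sqrt(pi) * exp(-k^2/12)/21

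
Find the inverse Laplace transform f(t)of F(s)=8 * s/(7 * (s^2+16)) 8 * cos(4 * t)/7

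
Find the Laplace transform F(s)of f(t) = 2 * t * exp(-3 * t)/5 2/(5 * (s + 3)^2)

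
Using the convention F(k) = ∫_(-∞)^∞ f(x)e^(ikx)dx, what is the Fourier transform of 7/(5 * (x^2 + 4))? 7 * pi * exp(-2 * Abs(k))/10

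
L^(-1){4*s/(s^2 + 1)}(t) 4*cos(t)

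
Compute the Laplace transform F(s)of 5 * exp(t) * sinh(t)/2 5/(2 * s * (s - 2))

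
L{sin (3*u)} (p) 3/ (p^2 + 9)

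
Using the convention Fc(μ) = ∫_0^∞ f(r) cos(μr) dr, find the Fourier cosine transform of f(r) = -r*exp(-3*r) (μ^2-9) /(μ^2 + 9) ^2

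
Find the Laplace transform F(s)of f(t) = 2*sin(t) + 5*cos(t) 2/(s^2 + 1) + 5*s/(s^2 + 1)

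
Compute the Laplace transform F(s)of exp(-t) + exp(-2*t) 1/(s + 1) + 1/(s + 2)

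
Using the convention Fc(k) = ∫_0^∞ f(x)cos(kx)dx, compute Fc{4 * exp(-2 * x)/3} 8/(3 * (k^2 + 4))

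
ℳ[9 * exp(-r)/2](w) 9 * gamma(w)/2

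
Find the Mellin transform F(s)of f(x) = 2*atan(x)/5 -pi*sec(pi*s/2)/(5*s)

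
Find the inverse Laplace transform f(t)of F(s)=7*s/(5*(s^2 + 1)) 7*cos(t)/5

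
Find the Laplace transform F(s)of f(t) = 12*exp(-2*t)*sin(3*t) 36/((s + 2)^2 + 9)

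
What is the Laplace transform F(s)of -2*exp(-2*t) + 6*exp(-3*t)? 6/(s + 3) - 2/(s + 2)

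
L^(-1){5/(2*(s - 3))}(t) 5*exp(3*t)/2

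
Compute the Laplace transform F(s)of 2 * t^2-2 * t 4/s^3-2/s^2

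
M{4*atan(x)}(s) -2*pi*sec(pi*s/2)/s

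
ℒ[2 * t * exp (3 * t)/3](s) 2/ (3 * (s - 3)^2)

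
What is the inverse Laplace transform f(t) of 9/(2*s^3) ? 9*t^2/4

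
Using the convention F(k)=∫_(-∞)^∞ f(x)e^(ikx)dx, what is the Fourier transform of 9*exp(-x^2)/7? 9*sqrt(pi)*exp(-k^2/4)/7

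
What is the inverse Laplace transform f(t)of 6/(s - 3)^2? 6 * t * exp(3 * t)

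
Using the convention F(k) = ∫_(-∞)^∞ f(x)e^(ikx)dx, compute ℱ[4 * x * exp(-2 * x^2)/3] sqrt(2) * I * sqrt(pi) * k * exp(-k^2/8)/6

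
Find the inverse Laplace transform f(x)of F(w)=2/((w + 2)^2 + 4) exp(-2*x)*sin(2*x)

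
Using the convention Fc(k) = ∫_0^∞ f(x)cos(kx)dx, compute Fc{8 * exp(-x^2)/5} 4 * sqrt(pi) * exp(-k^2/4)/5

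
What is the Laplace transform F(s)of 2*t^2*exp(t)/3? 4/(3*(s - 1)^3)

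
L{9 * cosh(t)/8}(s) 9 * s/(8 * (s^2 - 1))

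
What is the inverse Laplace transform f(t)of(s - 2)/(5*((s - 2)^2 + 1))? exp(2*t)*cos(t)/5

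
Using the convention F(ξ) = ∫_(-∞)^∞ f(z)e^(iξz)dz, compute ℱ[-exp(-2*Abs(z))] -4/(ξ^2+4)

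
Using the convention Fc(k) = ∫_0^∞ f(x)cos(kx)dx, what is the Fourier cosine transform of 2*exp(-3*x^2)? sqrt(3)*sqrt(pi)*exp(-k^2/12)/3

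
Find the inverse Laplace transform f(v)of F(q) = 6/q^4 v^3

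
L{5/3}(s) 5/(3*s)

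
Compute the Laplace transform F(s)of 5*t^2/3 10/(3*s^3)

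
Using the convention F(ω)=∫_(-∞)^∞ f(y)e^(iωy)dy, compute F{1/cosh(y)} pi/cosh(pi*ω/2)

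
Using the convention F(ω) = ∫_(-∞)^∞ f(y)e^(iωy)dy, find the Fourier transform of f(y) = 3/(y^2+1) 3*pi*exp(-Abs(ω))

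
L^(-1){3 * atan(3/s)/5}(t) 3 * sin(3 * t)/(5 * t)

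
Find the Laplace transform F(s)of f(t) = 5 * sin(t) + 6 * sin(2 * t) 12/(s^2 + 4) + 5/(s^2 + 1)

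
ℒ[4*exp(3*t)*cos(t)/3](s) 4*(s - 3)/(3*((s - 3)^2+1))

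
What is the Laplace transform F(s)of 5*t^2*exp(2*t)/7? 10/(7*(s - 2)^3)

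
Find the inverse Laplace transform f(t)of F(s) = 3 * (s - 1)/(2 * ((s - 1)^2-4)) 3 * exp(t) * cosh(2 * t)/2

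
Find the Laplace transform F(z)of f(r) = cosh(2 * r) z/(z^2 - 4)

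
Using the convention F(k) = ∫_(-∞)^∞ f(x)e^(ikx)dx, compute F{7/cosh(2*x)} 7*pi/(2*cosh(pi*k/4))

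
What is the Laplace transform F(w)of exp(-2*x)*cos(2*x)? (w+2)/((w+2)^2+4)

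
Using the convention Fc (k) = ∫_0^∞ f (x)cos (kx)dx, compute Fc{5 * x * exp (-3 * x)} 5 * (9 - k^2)/ (k^2 + 9)^2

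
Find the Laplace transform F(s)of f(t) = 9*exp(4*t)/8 9/(8*(s - 4))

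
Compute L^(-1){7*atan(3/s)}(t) 7*sin(3*t)/t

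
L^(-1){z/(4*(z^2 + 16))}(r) cos(4*r)/4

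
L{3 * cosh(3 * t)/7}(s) 3 * s/(7 * (s^2 - 9))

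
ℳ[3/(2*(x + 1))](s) 3*pi*csc(pi*s)/2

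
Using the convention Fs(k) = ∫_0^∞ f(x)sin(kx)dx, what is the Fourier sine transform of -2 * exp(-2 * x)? -2 * k/(k^2 + 4)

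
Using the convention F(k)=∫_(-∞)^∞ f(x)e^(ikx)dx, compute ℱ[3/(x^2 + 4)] 3 * pi * exp(-2 * Abs(k))/2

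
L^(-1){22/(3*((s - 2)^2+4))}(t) 11*exp(2*t)*sin(2*t)/3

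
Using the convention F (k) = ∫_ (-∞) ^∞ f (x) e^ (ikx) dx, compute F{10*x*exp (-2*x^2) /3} 5*sqrt (2)*I*sqrt (pi)*k*exp (-k^2/8) /12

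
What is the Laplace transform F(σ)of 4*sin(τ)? 4/(σ^2 + 1)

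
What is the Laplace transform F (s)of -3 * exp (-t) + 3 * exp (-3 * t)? 3/ (s + 3) - 3/ (s + 1)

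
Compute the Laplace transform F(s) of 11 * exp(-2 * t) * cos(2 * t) 11 * (s + 2) /((s + 2) ^2 + 4) 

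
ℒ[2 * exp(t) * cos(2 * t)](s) 2 * (s - 1)/((s - 1)^2 + 4)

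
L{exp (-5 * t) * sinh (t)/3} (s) 1/ (3 * ( (s + 5)^2-1))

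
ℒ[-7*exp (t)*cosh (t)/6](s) 7*(1 - s)/ (6*s*(s - 2))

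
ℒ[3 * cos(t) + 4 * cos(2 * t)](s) 3 * s/(s^2 + 1) + 4 * s/(s^2 + 4)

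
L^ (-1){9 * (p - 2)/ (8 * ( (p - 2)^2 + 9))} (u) 9 * exp (2 * u) * cos (3 * u)/8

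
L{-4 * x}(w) -4/w^2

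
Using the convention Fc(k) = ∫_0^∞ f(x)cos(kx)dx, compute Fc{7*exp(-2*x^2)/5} 7*sqrt(2)*sqrt(pi)*exp(-k^2/8)/20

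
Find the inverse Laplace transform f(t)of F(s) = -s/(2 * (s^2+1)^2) -t * sin(t)/4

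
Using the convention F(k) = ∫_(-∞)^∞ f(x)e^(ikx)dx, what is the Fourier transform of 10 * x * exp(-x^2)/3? 5 * I * sqrt(pi) * k * exp(-k^2/4)/3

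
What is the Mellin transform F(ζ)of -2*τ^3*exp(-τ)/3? -2*gamma(ζ + 3)/3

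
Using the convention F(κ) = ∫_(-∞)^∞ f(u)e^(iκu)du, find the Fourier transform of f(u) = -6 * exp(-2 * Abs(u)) -24/(κ^2 + 4)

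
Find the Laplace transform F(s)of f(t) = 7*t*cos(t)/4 7*(s^2-1)/(4*(s^2 + 1)^2)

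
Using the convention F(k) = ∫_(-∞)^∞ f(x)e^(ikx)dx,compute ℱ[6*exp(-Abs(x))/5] 12/(5*(k^2 + 1))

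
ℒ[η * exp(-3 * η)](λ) (λ + 3)^(-2)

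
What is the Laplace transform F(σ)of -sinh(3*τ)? -3/(σ^2 - 9)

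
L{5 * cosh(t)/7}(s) 5 * s/(7 * (s^2 - 1))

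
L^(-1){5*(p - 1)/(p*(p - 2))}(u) 5*exp(u)*cosh(u)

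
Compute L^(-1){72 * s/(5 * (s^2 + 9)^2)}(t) 12 * t * sin(3 * t)/5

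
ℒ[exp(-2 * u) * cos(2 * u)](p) (p + 2)/((p + 2)^2 + 4)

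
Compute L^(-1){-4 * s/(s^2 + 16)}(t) -4 * cos(4 * t)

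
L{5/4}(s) 5/(4 * s) 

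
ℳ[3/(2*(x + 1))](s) 3*pi*csc(pi*s)/2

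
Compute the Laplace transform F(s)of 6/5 6/(5*s)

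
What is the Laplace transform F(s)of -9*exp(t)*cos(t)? 9*(1 - s)/((s - 1)^2 + 1)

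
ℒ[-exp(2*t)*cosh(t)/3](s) (2 - s)/(3*((s - 2)^2 - 1))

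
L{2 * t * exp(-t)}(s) 2/(s + 1)^2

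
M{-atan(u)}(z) pi*sec(pi*z/2)/(2*z)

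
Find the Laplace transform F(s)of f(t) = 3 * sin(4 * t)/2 6/(s^2+16)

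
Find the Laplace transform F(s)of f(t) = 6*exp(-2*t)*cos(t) 6*(s + 2)/((s + 2)^2 + 1)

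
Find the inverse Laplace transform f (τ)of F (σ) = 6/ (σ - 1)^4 τ^3 * exp (τ)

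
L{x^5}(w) 120/w^6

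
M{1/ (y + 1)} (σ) pi*csc (pi*σ)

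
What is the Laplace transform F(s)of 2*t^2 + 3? 3/s + 4/s^3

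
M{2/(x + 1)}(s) 2*pi*csc(pi*s)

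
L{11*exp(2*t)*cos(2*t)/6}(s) 11*(s - 2)/(6*((s - 2)^2 + 4))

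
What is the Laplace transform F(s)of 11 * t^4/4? 66/s^5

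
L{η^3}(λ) 6/λ^4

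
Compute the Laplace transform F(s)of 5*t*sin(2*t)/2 10*s/(s^2 + 4)^2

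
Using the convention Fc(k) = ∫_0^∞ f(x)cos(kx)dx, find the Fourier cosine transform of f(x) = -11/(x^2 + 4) -11*pi*exp(-2*k)/4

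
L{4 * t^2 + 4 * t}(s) 4/s^2 + 8/s^3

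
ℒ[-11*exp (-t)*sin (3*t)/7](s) -33/ (7*(s + 1)^2 + 63)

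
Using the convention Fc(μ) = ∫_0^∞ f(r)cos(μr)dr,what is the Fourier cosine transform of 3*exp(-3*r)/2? 9/(2*(μ^2 + 9))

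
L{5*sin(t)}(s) 5/(s^2 + 1)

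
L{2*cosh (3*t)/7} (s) 2*s/ (7*(s^2 - 9))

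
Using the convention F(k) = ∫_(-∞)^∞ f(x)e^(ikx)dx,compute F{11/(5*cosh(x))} 11*pi/(5*cosh(pi*k/2))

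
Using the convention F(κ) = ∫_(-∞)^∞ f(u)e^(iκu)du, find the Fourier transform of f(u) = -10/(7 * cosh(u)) -10 * pi/(7 * cosh(pi * κ/2))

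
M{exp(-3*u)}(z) gamma(z)/3^z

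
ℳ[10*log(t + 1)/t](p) -10*pi*csc(pi*p)/(p - 1)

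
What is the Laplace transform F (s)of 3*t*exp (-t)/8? 3/ (8*(s + 1)^2)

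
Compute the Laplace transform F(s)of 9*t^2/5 18/(5*s^3)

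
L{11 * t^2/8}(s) 11/(4 * s^3)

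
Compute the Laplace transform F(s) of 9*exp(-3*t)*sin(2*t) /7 18/(7*((s + 3) ^2 + 4) ) 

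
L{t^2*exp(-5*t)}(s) 2/(s + 5)^3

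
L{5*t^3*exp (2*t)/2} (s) 15/ (s - 2)^4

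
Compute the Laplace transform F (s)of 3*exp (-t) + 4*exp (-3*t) 4/ (s + 3) + 3/ (s + 1)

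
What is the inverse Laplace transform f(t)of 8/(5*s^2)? 8*t/5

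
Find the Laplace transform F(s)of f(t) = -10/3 -10/(3 * s)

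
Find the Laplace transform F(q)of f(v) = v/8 1/(8*q^2)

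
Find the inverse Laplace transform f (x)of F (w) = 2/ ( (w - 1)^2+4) exp (x)*sin (2*x)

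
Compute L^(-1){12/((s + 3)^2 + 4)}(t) 6 * exp(-3 * t) * sin(2 * t)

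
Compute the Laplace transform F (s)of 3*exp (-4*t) 3/ (s + 4)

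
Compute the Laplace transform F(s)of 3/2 3/(2 * s)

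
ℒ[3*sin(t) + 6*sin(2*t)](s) 12/(s^2 + 4) + 3/(s^2 + 1)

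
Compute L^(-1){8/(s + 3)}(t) 8*exp(-3*t)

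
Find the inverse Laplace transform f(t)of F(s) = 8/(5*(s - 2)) 8*exp(2*t)/5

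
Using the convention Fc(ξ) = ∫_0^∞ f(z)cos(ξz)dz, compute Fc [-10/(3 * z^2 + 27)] -5 * pi * exp(-3 * ξ)/9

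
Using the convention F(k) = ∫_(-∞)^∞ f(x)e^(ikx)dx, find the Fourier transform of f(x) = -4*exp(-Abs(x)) -8/(k^2 + 1)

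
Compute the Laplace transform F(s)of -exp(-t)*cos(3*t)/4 (-s - 1)/(4*((s+1)^2+9))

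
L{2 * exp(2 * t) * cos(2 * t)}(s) 2 * (s - 2)/((s - 2)^2 + 4)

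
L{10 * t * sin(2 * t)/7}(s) 40 * s/(7 * (s^2 + 4)^2)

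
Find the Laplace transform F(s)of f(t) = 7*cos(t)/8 7*s/(8*(s^2 + 1))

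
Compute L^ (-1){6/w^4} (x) x^3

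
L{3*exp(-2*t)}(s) 3/(s + 2)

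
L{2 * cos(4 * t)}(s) 2 * s/(s^2+16)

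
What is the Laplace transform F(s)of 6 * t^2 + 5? 12/s^3 + 5/s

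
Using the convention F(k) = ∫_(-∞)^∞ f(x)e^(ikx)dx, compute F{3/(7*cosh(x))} 3*pi/(7*cosh(pi*k/2))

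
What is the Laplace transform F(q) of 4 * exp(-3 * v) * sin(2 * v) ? 8/((q + 3) ^2 + 4) 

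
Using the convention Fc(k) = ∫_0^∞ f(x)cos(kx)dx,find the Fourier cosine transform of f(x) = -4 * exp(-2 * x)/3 -8/(3 * k^2 + 12)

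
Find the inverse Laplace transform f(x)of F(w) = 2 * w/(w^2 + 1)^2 x * sin(x)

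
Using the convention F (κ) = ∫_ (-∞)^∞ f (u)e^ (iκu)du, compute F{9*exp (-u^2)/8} 9*sqrt (pi)*exp (-κ^2/4)/8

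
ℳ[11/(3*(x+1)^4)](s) 11*gamma(s)*gamma(4 - s)/18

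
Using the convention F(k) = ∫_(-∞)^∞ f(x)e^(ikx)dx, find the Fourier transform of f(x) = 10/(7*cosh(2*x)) 5*pi/(7*cosh(pi*k/4))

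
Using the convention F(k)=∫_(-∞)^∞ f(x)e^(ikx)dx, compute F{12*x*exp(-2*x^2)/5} 3*sqrt(2)*I*sqrt(pi)*k*exp(-k^2/8)/10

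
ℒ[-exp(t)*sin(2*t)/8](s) -1/(4*(s - 1)^2+16)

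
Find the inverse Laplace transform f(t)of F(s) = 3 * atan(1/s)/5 3 * sin(t)/(5 * t)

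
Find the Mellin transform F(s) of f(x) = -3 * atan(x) 3 * pi * sec(pi * s/2) /(2 * s) 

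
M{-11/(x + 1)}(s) -11*pi*csc(pi*s)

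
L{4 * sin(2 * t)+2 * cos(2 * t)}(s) 8/(s^2+4)+2 * s/(s^2+4)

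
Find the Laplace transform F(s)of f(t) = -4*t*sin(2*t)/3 -16*s/(3*(s^2 + 4)^2)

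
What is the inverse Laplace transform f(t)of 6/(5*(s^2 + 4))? 3*sin(2*t)/5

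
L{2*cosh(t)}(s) 2*s/(s^2 - 1)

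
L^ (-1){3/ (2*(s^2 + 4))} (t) 3*sin (2*t)/4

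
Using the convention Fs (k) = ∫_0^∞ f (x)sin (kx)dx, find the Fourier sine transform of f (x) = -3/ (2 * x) -3 * pi/4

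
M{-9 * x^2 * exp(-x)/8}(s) -9 * gamma(s+2)/8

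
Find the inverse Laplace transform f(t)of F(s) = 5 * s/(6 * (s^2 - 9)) 5 * cosh(3 * t)/6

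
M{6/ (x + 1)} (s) 6*pi*csc (pi*s)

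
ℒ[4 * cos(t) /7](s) 4 * s/(7 * (s^2+1) ) 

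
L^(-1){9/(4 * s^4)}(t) 3 * t^3/8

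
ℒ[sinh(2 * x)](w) 2/(w^2-4)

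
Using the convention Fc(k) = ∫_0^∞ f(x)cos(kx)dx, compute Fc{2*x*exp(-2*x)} 2*(4 - k^2)/(k^2 + 4)^2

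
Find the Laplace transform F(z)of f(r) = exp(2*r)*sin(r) 1/((z - 2)^2 + 1)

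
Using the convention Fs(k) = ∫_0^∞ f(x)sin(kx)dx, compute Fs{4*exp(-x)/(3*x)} 4*atan(k)/3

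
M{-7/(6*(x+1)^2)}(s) 7*pi*(s - 1)/(6*sin(pi*s))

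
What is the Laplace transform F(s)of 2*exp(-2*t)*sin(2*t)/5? 4/(5*((s + 2)^2 + 4))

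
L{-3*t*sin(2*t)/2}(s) -6*s/(s^2+4)^2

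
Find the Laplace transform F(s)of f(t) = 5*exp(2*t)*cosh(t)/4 5*(s - 2)/(4*((s - 2)^2-1))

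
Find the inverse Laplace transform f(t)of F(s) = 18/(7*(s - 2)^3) 9*t^2*exp(2*t)/7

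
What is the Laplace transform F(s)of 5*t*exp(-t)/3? 5/(3*(s + 1)^2)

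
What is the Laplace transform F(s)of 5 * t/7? 5/(7 * s^2)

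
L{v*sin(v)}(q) 2*q/(q^2 + 1)^2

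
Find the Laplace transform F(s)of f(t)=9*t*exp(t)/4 9/(4*(s - 1)^2)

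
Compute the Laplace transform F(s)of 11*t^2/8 11/(4*s^3)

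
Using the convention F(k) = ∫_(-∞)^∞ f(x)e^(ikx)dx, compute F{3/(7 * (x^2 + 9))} pi * exp(-3 * Abs(k))/7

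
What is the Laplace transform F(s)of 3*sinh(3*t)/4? 9/(4*(s^2 - 9))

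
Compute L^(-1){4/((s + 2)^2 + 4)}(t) 2 * exp(-2 * t) * sin(2 * t)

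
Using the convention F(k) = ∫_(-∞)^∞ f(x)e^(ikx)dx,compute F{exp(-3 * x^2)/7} sqrt(3) * sqrt(pi) * exp(-k^2/12)/21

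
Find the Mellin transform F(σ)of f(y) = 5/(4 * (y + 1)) 5 * pi * csc(pi * σ)/4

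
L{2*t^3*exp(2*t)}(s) 12/(s - 2)^4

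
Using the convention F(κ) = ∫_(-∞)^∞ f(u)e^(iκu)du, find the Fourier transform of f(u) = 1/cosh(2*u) pi/(2*cosh(pi*κ/4))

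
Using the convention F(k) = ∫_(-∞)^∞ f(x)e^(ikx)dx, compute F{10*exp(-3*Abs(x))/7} 60/(7*(k^2 + 9))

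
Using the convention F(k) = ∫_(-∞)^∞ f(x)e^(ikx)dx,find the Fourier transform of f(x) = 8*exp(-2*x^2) 4*sqrt(2)*sqrt(pi)*exp(-k^2/8)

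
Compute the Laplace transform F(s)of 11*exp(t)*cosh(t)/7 11*(s - 1)/(7*s*(s - 2))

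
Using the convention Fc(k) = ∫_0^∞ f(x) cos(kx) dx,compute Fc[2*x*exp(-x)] 2*(1 - k^2) /(k^2 + 1) ^2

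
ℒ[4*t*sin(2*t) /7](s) 16*s/(7*(s^2 + 4) ^2) 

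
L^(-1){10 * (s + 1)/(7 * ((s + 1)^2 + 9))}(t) 10 * exp(-t) * cos(3 * t)/7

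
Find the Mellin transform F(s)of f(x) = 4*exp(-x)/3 4*gamma(s)/3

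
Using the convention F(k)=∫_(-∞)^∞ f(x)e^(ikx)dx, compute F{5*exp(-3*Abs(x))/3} 10/(k^2 + 9)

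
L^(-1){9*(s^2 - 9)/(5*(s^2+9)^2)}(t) 9*t*cos(3*t)/5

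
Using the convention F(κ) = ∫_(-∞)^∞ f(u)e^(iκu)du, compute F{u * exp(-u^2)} I * sqrt(pi) * κ * exp(-κ^2/4)/2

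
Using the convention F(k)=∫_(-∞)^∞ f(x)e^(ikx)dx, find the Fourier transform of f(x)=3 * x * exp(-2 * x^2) 3 * sqrt(2) * I * sqrt(pi) * k * exp(-k^2/8)/8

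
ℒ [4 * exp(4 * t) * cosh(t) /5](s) 4 * (s - 4) /(5 * ((s - 4) ^2 - 1) ) 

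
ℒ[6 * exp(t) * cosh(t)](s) 6 * (s - 1)/(s * (s - 2))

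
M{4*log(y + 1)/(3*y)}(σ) -4*pi*csc(pi*σ)/(3*σ - 3)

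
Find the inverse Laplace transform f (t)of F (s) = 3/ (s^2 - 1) 3*sinh (t)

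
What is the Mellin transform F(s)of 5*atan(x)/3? -5*pi*sec(pi*s/2)/(6*s)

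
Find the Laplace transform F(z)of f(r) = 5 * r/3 5/(3 * z^2)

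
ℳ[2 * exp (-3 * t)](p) 2 * gamma (p)/3^p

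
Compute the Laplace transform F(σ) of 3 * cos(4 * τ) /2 3 * σ/(2 * (σ^2 + 16) ) 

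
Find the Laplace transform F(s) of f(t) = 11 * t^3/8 33/(4 * s^4) 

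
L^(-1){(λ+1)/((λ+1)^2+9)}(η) exp(-η)*cos(3*η)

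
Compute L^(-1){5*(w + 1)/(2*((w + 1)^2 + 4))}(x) 5*exp(-x)*cos(2*x)/2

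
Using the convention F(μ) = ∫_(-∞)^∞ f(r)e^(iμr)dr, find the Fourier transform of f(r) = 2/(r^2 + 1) 2*pi*exp(-Abs(μ))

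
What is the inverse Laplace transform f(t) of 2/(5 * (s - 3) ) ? 2 * exp(3 * t) /5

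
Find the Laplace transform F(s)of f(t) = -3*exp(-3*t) -3/(s + 3)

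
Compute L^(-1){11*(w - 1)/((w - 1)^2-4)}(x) 11*exp(x)*cosh(2*x)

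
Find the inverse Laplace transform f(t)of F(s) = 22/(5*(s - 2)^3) 11*t^2*exp(2*t)/5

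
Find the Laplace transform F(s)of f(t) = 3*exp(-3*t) 3/(s+3)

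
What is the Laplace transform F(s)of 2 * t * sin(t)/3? 4 * s/(3 * (s^2 + 1)^2)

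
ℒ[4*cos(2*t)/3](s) 4*s/(3*(s^2 + 4))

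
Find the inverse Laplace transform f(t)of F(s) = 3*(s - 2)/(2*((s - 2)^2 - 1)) 3*exp(2*t)*cosh(t)/2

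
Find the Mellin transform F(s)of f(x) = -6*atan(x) 3*pi*sec(pi*s/2)/s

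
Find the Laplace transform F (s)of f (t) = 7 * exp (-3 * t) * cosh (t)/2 7 * (s + 3)/ (2 * ( (s + 3)^2 - 1))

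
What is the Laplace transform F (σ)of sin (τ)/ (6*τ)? atan (1/σ)/6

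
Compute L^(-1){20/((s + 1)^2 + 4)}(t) 10*exp(-t)*sin(2*t)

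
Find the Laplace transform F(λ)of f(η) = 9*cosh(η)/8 9*λ/(8*(λ^2 - 1))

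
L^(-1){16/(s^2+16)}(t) 4*sin(4*t)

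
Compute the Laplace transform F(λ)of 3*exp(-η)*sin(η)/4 3/(4*((λ + 1)^2 + 1))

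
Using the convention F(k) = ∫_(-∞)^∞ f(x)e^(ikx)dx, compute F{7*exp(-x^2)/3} 7*sqrt(pi)*exp(-k^2/4)/3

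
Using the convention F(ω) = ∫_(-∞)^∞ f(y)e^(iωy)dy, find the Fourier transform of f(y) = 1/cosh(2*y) pi/(2*cosh(pi*ω/4))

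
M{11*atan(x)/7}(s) -11*pi*sec(pi*s/2)/(14*s)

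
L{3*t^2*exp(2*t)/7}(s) 6/(7*(s - 2)^3)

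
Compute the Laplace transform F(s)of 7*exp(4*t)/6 7/(6*(s - 4))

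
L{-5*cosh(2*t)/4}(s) -5*s/(4*s^2 - 16)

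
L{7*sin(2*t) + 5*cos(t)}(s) 14/(s^2 + 4) + 5*s/(s^2 + 1)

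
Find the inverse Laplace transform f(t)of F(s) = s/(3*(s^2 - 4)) cosh(2*t)/3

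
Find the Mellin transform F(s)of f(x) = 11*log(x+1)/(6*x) -11*pi*csc(pi*s)/(6*s - 6)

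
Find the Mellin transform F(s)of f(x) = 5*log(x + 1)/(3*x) -5*pi*csc(pi*s)/(3*s - 3)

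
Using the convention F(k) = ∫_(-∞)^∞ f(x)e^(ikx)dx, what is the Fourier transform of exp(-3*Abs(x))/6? 1/(k^2 + 9)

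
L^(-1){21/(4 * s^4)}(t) 7 * t^3/8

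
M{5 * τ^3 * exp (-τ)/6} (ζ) 5 * gamma (ζ+3)/6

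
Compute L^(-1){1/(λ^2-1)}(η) sinh(η)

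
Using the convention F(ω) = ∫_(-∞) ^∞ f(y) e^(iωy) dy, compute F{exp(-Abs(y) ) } 2/(ω^2 + 1) 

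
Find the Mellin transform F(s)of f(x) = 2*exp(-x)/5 2*gamma(s)/5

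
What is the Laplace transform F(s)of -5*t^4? -120/s^5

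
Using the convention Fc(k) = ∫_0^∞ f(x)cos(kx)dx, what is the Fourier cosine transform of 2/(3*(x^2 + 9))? pi*exp(-3*k)/9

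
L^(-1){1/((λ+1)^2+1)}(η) exp(-η)*sin(η)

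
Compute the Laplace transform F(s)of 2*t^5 240/s^6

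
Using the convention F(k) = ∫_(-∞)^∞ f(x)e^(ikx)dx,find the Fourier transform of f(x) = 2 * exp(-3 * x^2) 2 * sqrt(3) * sqrt(pi) * exp(-k^2/12)/3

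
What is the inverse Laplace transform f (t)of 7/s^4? 7*t^3/6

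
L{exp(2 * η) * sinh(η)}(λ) 1/((λ - 2)^2 - 1)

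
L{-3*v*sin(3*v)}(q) -18*q/(q^2 + 9)^2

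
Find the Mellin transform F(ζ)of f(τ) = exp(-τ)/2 gamma(ζ)/2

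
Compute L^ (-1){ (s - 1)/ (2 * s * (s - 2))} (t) exp (t) * cosh (t)/2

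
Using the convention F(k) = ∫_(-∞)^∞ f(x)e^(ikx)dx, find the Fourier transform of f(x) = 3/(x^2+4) 3 * pi * exp(-2 * Abs(k))/2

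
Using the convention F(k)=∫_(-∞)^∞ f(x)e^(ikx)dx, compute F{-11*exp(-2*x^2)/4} -11*sqrt(2)*sqrt(pi)*exp(-k^2/8)/8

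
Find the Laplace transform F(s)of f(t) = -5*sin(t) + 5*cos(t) 5*s/(s^2 + 1)-5/(s^2 + 1)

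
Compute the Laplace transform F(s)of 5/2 5/(2 * s)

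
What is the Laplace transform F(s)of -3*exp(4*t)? -3/(s - 4)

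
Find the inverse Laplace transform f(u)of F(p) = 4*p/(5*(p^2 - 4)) 4*cosh(2*u)/5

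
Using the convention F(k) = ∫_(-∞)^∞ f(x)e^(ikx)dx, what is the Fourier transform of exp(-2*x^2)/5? sqrt(2)*sqrt(pi)*exp(-k^2/8)/10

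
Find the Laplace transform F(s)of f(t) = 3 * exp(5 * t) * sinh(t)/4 3/(4 * ((s - 5)^2 - 1))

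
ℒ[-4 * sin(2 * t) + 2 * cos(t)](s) 2 * s/(s^2 + 1) - 8/(s^2 + 4)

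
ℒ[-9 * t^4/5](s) -216/(5 * s^5) 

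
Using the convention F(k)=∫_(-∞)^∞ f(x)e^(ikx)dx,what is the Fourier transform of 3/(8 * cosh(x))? 3 * pi/(8 * cosh(pi * k/2))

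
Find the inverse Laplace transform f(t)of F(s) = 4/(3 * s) 4/3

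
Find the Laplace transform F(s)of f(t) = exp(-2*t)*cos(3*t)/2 (s + 2)/(2*((s + 2)^2 + 9))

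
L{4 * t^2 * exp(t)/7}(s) 8/(7 * (s - 1)^3)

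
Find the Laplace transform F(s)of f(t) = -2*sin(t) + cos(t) s/(s^2 + 1)-2/(s^2 + 1)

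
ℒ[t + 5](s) 5/s + s^(-2)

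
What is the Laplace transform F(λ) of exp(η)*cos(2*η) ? (λ - 1) /((λ - 1) ^2 + 4) 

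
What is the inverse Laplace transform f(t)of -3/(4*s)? -3/4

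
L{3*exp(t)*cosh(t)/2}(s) 3*(s - 1)/(2*s*(s - 2))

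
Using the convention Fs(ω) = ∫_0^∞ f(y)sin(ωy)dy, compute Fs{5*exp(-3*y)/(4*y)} 5*atan(ω/3)/4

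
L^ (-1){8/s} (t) 8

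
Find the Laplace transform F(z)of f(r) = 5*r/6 5/(6*z^2)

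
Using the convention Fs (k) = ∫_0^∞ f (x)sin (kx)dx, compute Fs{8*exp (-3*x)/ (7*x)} 8*atan (k/3)/7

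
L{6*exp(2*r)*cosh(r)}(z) 6*(z - 2)/((z - 2)^2 - 1)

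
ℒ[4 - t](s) 4/s - 1/s^2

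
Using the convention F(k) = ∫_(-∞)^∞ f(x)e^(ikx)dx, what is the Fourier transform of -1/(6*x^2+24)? -pi*exp(-2*Abs(k))/12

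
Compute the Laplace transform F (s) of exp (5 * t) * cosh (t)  (s - 5) / ( (s - 5) ^2 - 1) 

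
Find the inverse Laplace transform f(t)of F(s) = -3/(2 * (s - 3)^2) -3 * t * exp(3 * t)/2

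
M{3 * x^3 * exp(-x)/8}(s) 3 * gamma(s + 3)/8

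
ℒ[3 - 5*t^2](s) 3/s - 10/s^3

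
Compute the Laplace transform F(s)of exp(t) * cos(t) (s - 1)/((s - 1)^2 + 1)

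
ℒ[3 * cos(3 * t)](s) 3 * s/(s^2 + 9) 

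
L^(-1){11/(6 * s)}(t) 11/6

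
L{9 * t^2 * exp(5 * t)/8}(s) 9/(4 * (s - 5)^3)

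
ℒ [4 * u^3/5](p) 24/(5 * p^4)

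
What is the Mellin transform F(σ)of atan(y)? -pi*sec(pi*σ/2)/(2*σ)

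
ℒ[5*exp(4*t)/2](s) 5/(2*(s - 4))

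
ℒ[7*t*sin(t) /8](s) 7*s/(4*(s^2 + 1) ^2) 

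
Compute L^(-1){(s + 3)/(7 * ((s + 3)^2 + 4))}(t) exp(-3 * t) * cos(2 * t)/7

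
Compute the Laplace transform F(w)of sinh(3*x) 3/(w^2 - 9)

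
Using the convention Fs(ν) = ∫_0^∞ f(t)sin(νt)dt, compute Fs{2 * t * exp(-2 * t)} 8 * ν/(ν^2 + 4)^2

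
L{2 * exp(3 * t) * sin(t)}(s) 2/((s - 3)^2+1)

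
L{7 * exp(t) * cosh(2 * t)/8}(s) 7 * (s - 1)/(8 * ((s - 1)^2 - 4))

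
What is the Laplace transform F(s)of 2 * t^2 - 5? 4/s^3 - 5/s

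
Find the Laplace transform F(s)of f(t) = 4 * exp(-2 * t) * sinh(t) 4/((s + 2)^2 - 1)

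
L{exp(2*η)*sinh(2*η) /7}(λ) 2/(7*λ*(λ - 4) ) 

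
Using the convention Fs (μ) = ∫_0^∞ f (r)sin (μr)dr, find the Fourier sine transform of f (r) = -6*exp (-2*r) -6*μ/ (μ^2 + 4)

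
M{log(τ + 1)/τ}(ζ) -pi*csc(pi*ζ)/(ζ - 1)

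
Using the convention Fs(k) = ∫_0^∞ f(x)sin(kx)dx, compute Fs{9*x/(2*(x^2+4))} 9*pi*exp(-2*k)/4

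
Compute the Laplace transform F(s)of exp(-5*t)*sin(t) 1/((s + 5)^2 + 1)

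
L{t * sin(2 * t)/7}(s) 4 * s/(7 * (s^2 + 4)^2)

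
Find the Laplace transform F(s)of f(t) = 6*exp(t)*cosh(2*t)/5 6*(s - 1)/(5*((s - 1)^2 - 4))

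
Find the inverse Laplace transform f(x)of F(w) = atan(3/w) sin(3*x)/x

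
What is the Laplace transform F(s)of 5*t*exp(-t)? 5/(s + 1)^2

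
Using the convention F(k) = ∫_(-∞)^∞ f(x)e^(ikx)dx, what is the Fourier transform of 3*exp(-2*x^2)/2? 3*sqrt(2)*sqrt(pi)*exp(-k^2/8)/4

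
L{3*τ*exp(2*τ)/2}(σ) 3/(2*(σ - 2)^2)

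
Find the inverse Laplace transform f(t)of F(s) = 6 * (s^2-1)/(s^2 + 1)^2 6 * t * cos(t)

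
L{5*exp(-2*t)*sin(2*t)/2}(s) 5/((s + 2)^2 + 4)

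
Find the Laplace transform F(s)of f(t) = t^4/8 3/s^5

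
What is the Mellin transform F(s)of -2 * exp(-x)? -2 * gamma(s)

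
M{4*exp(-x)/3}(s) 4*gamma(s)/3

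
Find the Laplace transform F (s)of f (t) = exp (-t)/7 1/ (7*(s + 1))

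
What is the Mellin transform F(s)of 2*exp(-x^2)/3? gamma(s/2)/3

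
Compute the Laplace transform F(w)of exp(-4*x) 1/(w + 4)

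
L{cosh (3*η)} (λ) λ/ (λ^2 - 9)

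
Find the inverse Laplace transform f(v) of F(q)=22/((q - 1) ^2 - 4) 11*exp(v)*sinh(2*v) 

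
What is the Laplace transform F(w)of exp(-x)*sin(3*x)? 3/((w + 1)^2 + 9)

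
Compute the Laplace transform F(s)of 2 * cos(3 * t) 2 * s/(s^2+9)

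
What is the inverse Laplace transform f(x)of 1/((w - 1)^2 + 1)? exp(x) * sin(x)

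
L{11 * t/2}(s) 11/(2 * s^2)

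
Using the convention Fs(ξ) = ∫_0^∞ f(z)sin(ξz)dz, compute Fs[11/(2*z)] 11*pi/4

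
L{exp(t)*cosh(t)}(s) (s - 1)/(s*(s - 2))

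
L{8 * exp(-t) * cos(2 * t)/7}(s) 8 * (s + 1)/(7 * ((s + 1)^2 + 4))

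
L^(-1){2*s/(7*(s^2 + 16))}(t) 2*cos(4*t)/7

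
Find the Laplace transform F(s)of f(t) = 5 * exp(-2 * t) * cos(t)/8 5 * (s + 2)/(8 * ((s + 2)^2 + 1))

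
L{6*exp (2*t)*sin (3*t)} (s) 18/ ( (s - 2)^2 + 9)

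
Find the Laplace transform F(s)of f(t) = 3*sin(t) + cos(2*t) s/(s^2 + 4) + 3/(s^2 + 1)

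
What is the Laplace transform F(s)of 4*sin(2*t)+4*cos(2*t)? 8/(s^2+4)+4*s/(s^2+4)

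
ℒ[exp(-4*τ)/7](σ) 1/(7*(σ + 4))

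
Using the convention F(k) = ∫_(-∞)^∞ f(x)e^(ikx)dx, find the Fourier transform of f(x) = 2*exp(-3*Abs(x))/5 12/(5*(k^2 + 9))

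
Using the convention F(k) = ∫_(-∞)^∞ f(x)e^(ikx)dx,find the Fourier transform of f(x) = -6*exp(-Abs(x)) -12/(k^2 + 1)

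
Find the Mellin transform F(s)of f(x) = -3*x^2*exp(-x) -3*gamma(s+2)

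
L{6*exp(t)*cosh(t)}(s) 6*(s - 1)/(s*(s - 2))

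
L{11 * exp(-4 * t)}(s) 11/(s + 4)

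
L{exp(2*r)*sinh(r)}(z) 1/((z - 2)^2 - 1)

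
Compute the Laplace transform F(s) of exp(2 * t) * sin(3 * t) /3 1/((s - 2) ^2+9) 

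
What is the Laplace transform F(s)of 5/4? 5/(4 * s)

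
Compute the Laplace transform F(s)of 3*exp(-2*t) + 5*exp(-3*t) 3/(s + 2) + 5/(s + 3)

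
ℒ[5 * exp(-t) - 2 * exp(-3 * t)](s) 5/(s + 1) - 2/(s + 3)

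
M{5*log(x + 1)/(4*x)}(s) -5*pi*csc(pi*s)/(4*s - 4)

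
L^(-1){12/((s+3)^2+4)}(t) 6 * exp(-3 * t) * sin(2 * t)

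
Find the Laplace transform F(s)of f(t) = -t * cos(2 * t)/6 (4 - s^2)/(6 * (s^2 + 4)^2)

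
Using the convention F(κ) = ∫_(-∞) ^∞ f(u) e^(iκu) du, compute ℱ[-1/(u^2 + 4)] -pi*exp(-2*Abs(κ) ) /2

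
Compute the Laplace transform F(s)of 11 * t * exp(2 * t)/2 11/(2 * (s - 2)^2)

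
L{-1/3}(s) -1/(3 * s)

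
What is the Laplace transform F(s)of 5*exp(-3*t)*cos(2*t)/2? 5*(s + 3)/(2*((s + 3)^2 + 4))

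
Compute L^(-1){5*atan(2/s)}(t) 5*sin(2*t)/t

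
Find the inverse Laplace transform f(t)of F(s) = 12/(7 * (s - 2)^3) 6 * t^2 * exp(2 * t)/7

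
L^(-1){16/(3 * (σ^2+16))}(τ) 4 * sin(4 * τ)/3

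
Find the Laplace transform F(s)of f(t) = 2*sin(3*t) 6/(s^2 + 9)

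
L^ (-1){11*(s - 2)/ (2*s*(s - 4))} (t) 11*exp (2*t)*cosh (2*t)/2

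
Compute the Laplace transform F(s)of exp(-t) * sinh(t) 1/(s * (s + 2))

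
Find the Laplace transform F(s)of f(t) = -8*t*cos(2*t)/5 8*(4 - s^2)/(5*(s^2 + 4)^2)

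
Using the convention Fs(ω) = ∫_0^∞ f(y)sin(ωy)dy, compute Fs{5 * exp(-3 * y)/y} 5 * atan(ω/3)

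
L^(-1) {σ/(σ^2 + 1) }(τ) cos(τ) 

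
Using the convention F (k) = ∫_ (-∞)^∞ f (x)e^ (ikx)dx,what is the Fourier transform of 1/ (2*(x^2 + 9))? pi*exp (-3*Abs (k))/6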